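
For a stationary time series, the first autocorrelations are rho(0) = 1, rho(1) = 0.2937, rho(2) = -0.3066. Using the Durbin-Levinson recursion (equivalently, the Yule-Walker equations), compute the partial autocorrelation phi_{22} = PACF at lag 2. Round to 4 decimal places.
\phi_{22} = -0.4299

The PACF at lag k is phi_{kk}, the last component of the solution
to the Yule-Walker system G_k phi = r_k where
  (G_k)_{ij} = rho(|i - j|), (r_k)_i = rho(i), i,j = 1..k.
Equivalently, Durbin-Levinson gives phi_{kk} iteratively:
  phi_{11} = rho(1)
  phi_{kk} = [rho(k) - sum_{j=1..k-1} phi_{k-1,j} rho(k-j)]
            / [1 - sum_{j=1..k-1} phi_{k-1,j} rho(j)],
  phi_{k,j} = phi_{k-1,j} - phi_{kk} phi_{k-1,k-j},  j = 1..k-1.
Step k = 1:
  phi_11 = rho(1) = 0.2937.
Step k = 2:
  phi_22 = [rho(2) - phi_11 rho(1)] / [1 - phi_11 rho(1)] = [-0.3066 - (0.2937)(0.2937)] / [1 - (0.2937)(0.2937)]
         = -0.39285969 / 0.91374031 = -0.4299.
Therefore phi_{22} = -0.4299.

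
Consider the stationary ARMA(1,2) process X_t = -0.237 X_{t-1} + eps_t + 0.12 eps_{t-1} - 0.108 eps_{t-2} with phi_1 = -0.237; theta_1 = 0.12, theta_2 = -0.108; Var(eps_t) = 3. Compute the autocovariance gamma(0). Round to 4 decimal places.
\gamma(0) = 3.0615

Multiply the model equation by X_{t-k} and take expectations. With theta_0 = psi_0 = 1 and psi_j the MA(infinity) weights, this gives
  gamma(k) - sum_i phi_i gamma(k-i) = c_k,
  c_k = sigma^2 * sum_{j=k..q} theta_j psi_{j-k}   (c_k = 0 for k > q),
using gamma(-m) = gamma(m).
psi-weights needed (psi_j = theta_j + sum_i phi_i psi_{j-i}):
  psi_1 = theta_1 + phi_1 = 0.12 + (-0.237) = -0.117
  psi_2 = theta_2 + phi_1 psi_1 = -0.108 + (-0.237)(-0.117) = -0.080271
Right-hand sides:
  c_0 = sigma^2 (1 + theta_1 psi_1 + theta_2 psi_2) = 3 * (1 + (0.12)(-0.117) + (-0.108)(-0.080271)) = 3 * 0.994629 = 2.983888
  c_1 = sigma^2 (theta_1 + theta_2 psi_1) = 3 * (0.12 + (-0.108)(-0.117)) = 0.397908
  c_2 = sigma^2 theta_2 = 3 * (-0.108) = -0.324
Equations for k = 0 and k = 1 (AR order 1):
  gamma(0) = phi_1 gamma(1) + c_0
  gamma(1) = phi_1 gamma(0) + c_1
Substituting the second into the first: gamma(0) (1 - phi_1^2) = c_0 + phi_1 c_1, so
  gamma(0) = (c_0 + phi_1 c_1) / (1 - phi_1^2) = (2.983888 + (-0.237)(0.397908)) / (1 - (-0.237)^2) = 2.889584 / 0.943831 = 3.061548.
Therefore gamma(0) = 3.0615 (to 4 decimal places).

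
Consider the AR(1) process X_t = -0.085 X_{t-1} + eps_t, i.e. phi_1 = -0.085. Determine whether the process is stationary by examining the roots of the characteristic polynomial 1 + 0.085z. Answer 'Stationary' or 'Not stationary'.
\text{Stationary}

The AR(p) characteristic polynomial is P(z) = 1 + 0.085z.
Stationarity requires all roots to lie outside the unit circle, i.e. |z| > 1 for every root.
This is linear in z: 1 + (0.085) z = 0  =>  z = -1/(0.085) = -11.764706,  |z| = 11.764706.
Moduli of all roots: 11.7647.
All moduli strictly greater than 1? Yes.
Verdict: Stationary.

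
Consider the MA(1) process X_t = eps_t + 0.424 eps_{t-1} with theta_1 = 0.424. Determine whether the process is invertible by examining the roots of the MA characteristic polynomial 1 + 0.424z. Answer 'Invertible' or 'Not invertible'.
\text{Invertible}

The MA(q) characteristic polynomial is P(z) = 1 + 0.424z.
Invertibility requires all roots to lie outside the unit circle, i.e. |z| > 1 for every root.
This is linear in z: 1 + (0.424) z = 0  =>  z = -1/(0.424) = -2.358491,  |z| = 2.358491.
Moduli of all roots: 2.3585.
All moduli strictly greater than 1? Yes.
Verdict: Invertible.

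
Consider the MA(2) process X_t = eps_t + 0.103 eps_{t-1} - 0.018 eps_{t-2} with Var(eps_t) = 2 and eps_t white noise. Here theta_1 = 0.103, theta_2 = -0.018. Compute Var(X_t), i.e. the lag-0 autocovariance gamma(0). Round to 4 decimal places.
\gamma(0) = 2.0219

For an MA(q) process X_t = eps_t + sum_i theta_i eps_{t-i} with
Var(eps_t) = sigma^2, the variance is
  gamma(0) = sigma^2 * (1 + sum_i theta_i^2).
  sum_i theta_i^2 = (0.103)^2 + (-0.018)^2 = 0.010609 + 0.000324 = 0.010933.
  gamma(0) = 2 * (1 + 0.010933) = 2 * 1.010933 = 2.021866, which rounds to 2.0219.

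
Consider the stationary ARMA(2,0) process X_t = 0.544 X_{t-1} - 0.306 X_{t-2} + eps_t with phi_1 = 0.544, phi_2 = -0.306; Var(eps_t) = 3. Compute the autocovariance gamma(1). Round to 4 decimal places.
\gamma(1) = 1.6681

Multiply the model equation by X_{t-k} and take expectations. With theta_0 = psi_0 = 1 and psi_j the MA(infinity) weights, this gives
  gamma(k) - sum_i phi_i gamma(k-i) = c_k,
  c_k = sigma^2 * sum_{j=k..q} theta_j psi_{j-k}   (c_k = 0 for k > q),
using gamma(-m) = gamma(m).
Pure AR (q = 0): c_0 = sigma^2 = 3, c_k = 0 for k >= 1.
Equations for k = 0, 1, 2 (AR order 2, c_2 = 0):
  (E0) gamma(0) = phi_1 gamma(1) + phi_2 gamma(2) + c_0
  (E1) gamma(1) = phi_1 gamma(0) + phi_2 gamma(1) + c_1
  (E2) gamma(2) = phi_1 gamma(1) + phi_2 gamma(0)
From (E1): gamma(1) = A gamma(0) + B with
  A = phi_1 / (1 - phi_2) = 0.544 / 1.306 = 0.416539,   B = c_1 / (1 - phi_2) = 0 / 1.306 = 0.
Insert (E2) into (E0): gamma(0) (1 - phi_2^2) = phi_1 (1 + phi_2) gamma(1) + c_0.
  phi_1 (1 + phi_2) = (0.544)(0.694) = 0.377536,   1 - phi_2^2 = 0.906364.
Replace gamma(1) by A gamma(0) + B and collect gamma(0):
  gamma(0) [0.906364 - (0.377536)(0.416539)] = c_0 = 3
  gamma(0) * 0.749106 = 3
  gamma(0) = 3 / 0.749106 = 4.004776.
  gamma(1) = A gamma(0) = (0.416539)(4.004776) = 1.668146.
Therefore gamma(1) = 1.6681 (to 4 decimal places).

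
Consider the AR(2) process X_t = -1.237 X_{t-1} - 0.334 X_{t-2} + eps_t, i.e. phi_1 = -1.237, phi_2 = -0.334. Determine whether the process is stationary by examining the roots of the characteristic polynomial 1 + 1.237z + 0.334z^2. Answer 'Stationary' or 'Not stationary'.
\text{Stationary}

The AR(p) characteristic polynomial is P(z) = 1 + 1.237z + 0.334z^2.
Stationarity requires all roots to lie outside the unit circle, i.e. |z| > 1 for every root.
Set 1 + (1.237) z + (0.334) z^2 = 0, i.e. a z^2 + b z + c = 0 with a = 0.334, b = 1.237, c = 1.
Discriminant D = b^2 - 4ac = (1.237)^2 - 4*(0.334)*1 = 1.530169 - (1.336) = 0.194169.
D >= 0, so the roots are real: z = (-b +/- sqrt(D)) / (2a) = (-1.237 +/- 0.440646) / (0.668).
  z_1 = (-1.237 + 0.440646) / (0.668) = -1.1921,   |z_1| = 1.1921.
  z_2 = (-1.237 - 0.440646) / (0.668) = -2.5114,   |z_2| = 2.5114.
Moduli of all roots: 1.1921, 2.5114.
All moduli strictly greater than 1? Yes.
Verdict: Stationary.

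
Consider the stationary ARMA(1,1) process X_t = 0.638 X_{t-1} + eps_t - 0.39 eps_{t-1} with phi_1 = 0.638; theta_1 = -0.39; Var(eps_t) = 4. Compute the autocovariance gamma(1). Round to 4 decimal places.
\gamma(1) = 1.2567

Multiply the model equation by X_{t-k} and take expectations. With theta_0 = psi_0 = 1 and psi_j the MA(infinity) weights, this gives
  gamma(k) - sum_i phi_i gamma(k-i) = c_k,
  c_k = sigma^2 * sum_{j=k..q} theta_j psi_{j-k}   (c_k = 0 for k > q),
using gamma(-m) = gamma(m).
psi-weights needed (psi_j = theta_j + sum_i phi_i psi_{j-i}):
  psi_1 = theta_1 + phi_1 = -0.39 + (0.638) = 0.248
Right-hand sides:
  c_0 = sigma^2 (1 + theta_1 psi_1) = 4 * (1 + (-0.39)(0.248)) = 4 * 0.90328 = 3.61312
  c_1 = sigma^2 theta_1 = 4 * (-0.39) = -1.56
  c_2 = 0
Equations for k = 0 and k = 1 (AR order 1):
  gamma(0) = phi_1 gamma(1) + c_0
  gamma(1) = phi_1 gamma(0) + c_1
Substituting the second into the first: gamma(0) (1 - phi_1^2) = c_0 + phi_1 c_1, so
  gamma(0) = (c_0 + phi_1 c_1) / (1 - phi_1^2) = (3.61312 + (0.638)(-1.56)) / (1 - (0.638)^2) = 2.61784 / 0.592956 = 4.414898.
  gamma(1) = phi_1 gamma(0) + c_1 = (0.638)(4.414898) + (-1.56) = 1.256705.
Therefore gamma(1) = 1.2567 (to 4 decimal places).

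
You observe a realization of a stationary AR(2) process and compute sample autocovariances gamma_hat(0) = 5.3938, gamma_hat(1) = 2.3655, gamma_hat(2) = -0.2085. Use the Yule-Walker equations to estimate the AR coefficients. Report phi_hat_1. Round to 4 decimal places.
\hat\phi_{1} = 0.5640

The Yule-Walker equations for an AR(p) process read, in matrix form,
  Gamma_p phi = r_p,   with   (Gamma_p)_{ij} = gamma(|i - j|),
                       (r_p)_i = gamma(i),   i,j = 1..p.
Substitute the sample gammas (Toeplitz matrix and right-hand side of size 2):
  Gamma_p = [[5.3938, 2.3655], [2.3655, 5.3938]]
  r_p     = [2.3655, -0.2085]
Written out:
  5.3938 phi_1 + 2.3655 phi_2 = 2.3655
  2.3655 phi_1 + 5.3938 phi_2 = -0.2085
Solve by Cramer's rule:
  det = gamma(0)^2 - gamma(1)^2 = (5.3938)^2 - (2.3655)^2 = 29.09307844 - 5.59559025 = 23.49748819
  phi_hat_1 = [gamma(1) gamma(0) - gamma(1) gamma(2)] / det = [(2.3655)(5.3938) - (2.3655)(-0.2085)] / 23.49748819 = 13.25224065 / 23.49748819 = 0.564
  phi_hat_2 = [gamma(0) gamma(2) - gamma(1)^2] / det = [(5.3938)(-0.2085) - (2.3655)^2] / 23.49748819 = -6.72019755 / 23.49748819 = -0.286
So phi_hat = [0.5640, -0.2860].
Therefore phi_hat_1 = 0.5640.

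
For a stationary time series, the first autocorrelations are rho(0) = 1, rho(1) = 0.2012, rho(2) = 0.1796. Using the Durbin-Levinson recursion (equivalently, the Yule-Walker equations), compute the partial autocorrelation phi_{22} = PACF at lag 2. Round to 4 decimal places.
\phi_{22} = 0.1450

The PACF at lag k is phi_{kk}, the last component of the solution
to the Yule-Walker system G_k phi = r_k where
  (G_k)_{ij} = rho(|i - j|), (r_k)_i = rho(i), i,j = 1..k.
Equivalently, Durbin-Levinson gives phi_{kk} iteratively:
  phi_{11} = rho(1)
  phi_{kk} = [rho(k) - sum_{j=1..k-1} phi_{k-1,j} rho(k-j)]
            / [1 - sum_{j=1..k-1} phi_{k-1,j} rho(j)],
  phi_{k,j} = phi_{k-1,j} - phi_{kk} phi_{k-1,k-j},  j = 1..k-1.
Step k = 1:
  phi_11 = rho(1) = 0.2012.
Step k = 2:
  phi_22 = [rho(2) - phi_11 rho(1)] / [1 - phi_11 rho(1)] = [0.1796 - (0.2012)(0.2012)] / [1 - (0.2012)(0.2012)]
         = 0.13911856 / 0.95951856 = 0.145.
Therefore phi_{22} = 0.1450.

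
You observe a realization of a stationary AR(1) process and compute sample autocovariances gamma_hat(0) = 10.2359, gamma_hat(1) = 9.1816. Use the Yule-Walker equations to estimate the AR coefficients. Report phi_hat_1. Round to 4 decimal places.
\hat\phi_{1} = 0.8970

The Yule-Walker equations for an AR(p) process read, in matrix form,
  Gamma_p phi = r_p,   with   (Gamma_p)_{ij} = gamma(|i - j|),
                       (r_p)_i = gamma(i),   i,j = 1..p.
Substitute the sample gammas (Toeplitz matrix and right-hand side of size 1):
  Gamma_p = [[10.2359]]
  r_p     = [9.1816]
With p = 1 this is the single equation gamma(0) phi_1 = gamma(1):
  phi_hat_1 = gamma(1) / gamma(0) = 9.1816 / 10.2359 = 0.8970.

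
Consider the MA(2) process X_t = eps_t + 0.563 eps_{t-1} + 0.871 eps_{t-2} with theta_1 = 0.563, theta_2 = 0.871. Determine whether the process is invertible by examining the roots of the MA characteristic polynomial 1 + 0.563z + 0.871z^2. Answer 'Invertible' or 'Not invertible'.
\text{Invertible}

The MA(q) characteristic polynomial is P(z) = 1 + 0.563z + 0.871z^2.
Invertibility requires all roots to lie outside the unit circle, i.e. |z| > 1 for every root.
Set 1 + (0.563) z + (0.871) z^2 = 0, i.e. a z^2 + b z + c = 0 with a = 0.871, b = 0.563, c = 1.
Discriminant D = b^2 - 4ac = (0.563)^2 - 4*(0.871)*1 = 0.316969 - (3.484) = -3.167031.
D < 0, so the roots are the complex-conjugate pair z = (-b +/- i sqrt(-D)) / (2a) = -0.3232 +/- 1.0216i.
For a conjugate pair |z|^2 = z * conj(z) = (product of roots) = c/a = 1/(0.871) = 1.148106, so |z| = sqrt(1.148106) = 1.0715 for both roots.
Moduli of all roots: 1.0715, 1.0715.
All moduli strictly greater than 1? Yes.
Verdict: Invertible.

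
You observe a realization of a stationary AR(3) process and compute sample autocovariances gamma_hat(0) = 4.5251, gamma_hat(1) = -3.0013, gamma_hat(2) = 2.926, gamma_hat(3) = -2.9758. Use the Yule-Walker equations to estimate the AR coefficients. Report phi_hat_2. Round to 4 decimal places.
\hat\phi_{2} = 0.2460

The Yule-Walker equations for an AR(p) process read, in matrix form,
  Gamma_p phi = r_p,   with   (Gamma_p)_{ij} = gamma(|i - j|),
                       (r_p)_i = gamma(i),   i,j = 1..p.
Substitute the sample gammas (Toeplitz matrix and right-hand side of size 3):
  Gamma_p = [[4.5251, -3.0013, 2.926], [-3.0013, 4.5251, -3.0013], [2.926, -3.0013, 4.5251]]
  r_p     = [-3.0013, 2.926, -2.9758]
Written out (R1..R3):
  (R1) 4.5251 phi_1 - 3.0013 phi_2 + 2.926 phi_3 = -3.0013
  (R2) -3.0013 phi_1 + 4.5251 phi_2 - 3.0013 phi_3 = 2.926
  (R3) 2.926 phi_1 - 3.0013 phi_2 + 4.5251 phi_3 = -2.9758
Gaussian elimination:
  R2 <- R2 - (-3.0013/4.5251) R1 = R2 - (-0.663256) R1:  2.53447 phi_2 - 1.060613 phi_3 = 0.93537
  R3 <- R3 - (2.926/4.5251) R1 = R3 - (0.646616) R1:  -1.060613 phi_2 + 2.633103 phi_3 = -1.035113
  R3 <- R3 - (-1.060613/2.53447) R2 = R3 - (-0.418475) R2:  2.189263 phi_3 = -0.643684
Back-substitution:
  phi_hat_3 = -0.643684 / 2.189263 = -0.294019
  phi_hat_2 = (0.93537 - (-1.060613)(-0.294019)) / 2.53447 = 0.24602
  phi_hat_1 = (-3.0013 - (-3.0013)(0.24602) - (2.926)(-0.294019)) / 4.5251 = -0.309965
So phi_hat = [-0.3100, 0.2460, -0.2940].
Therefore phi_hat_2 = 0.2460.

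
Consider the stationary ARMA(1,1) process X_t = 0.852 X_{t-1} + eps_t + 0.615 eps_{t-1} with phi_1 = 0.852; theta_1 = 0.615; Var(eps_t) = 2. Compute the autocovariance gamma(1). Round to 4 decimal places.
\gamma(1) = 16.3131

Multiply the model equation by X_{t-k} and take expectations. With theta_0 = psi_0 = 1 and psi_j the MA(infinity) weights, this gives
  gamma(k) - sum_i phi_i gamma(k-i) = c_k,
  c_k = sigma^2 * sum_{j=k..q} theta_j psi_{j-k}   (c_k = 0 for k > q),
using gamma(-m) = gamma(m).
psi-weights needed (psi_j = theta_j + sum_i phi_i psi_{j-i}):
  psi_1 = theta_1 + phi_1 = 0.615 + (0.852) = 1.467
Right-hand sides:
  c_0 = sigma^2 (1 + theta_1 psi_1) = 2 * (1 + (0.615)(1.467)) = 2 * 1.902205 = 3.80441
  c_1 = sigma^2 theta_1 = 2 * (0.615) = 1.23
  c_2 = 0
Equations for k = 0 and k = 1 (AR order 1):
  gamma(0) = phi_1 gamma(1) + c_0
  gamma(1) = phi_1 gamma(0) + c_1
Substituting the second into the first: gamma(0) (1 - phi_1^2) = c_0 + phi_1 c_1, so
  gamma(0) = (c_0 + phi_1 c_1) / (1 - phi_1^2) = (3.80441 + (0.852)(1.23)) / (1 - (0.852)^2) = 4.85237 / 0.274096 = 17.703177.
  gamma(1) = phi_1 gamma(0) + c_1 = (0.852)(17.703177) + (1.23) = 16.313107.
Therefore gamma(1) = 16.3131 (to 4 decimal places).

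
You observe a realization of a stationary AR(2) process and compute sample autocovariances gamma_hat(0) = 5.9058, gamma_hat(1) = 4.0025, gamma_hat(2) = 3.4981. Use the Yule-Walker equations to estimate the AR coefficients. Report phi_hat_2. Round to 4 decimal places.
\hat\phi_{2} = 0.2460

The Yule-Walker equations for an AR(p) process read, in matrix form,
  Gamma_p phi = r_p,   with   (Gamma_p)_{ij} = gamma(|i - j|),
                       (r_p)_i = gamma(i),   i,j = 1..p.
Substitute the sample gammas (Toeplitz matrix and right-hand side of size 2):
  Gamma_p = [[5.9058, 4.0025], [4.0025, 5.9058]]
  r_p     = [4.0025, 3.4981]
Written out:
  5.9058 phi_1 + 4.0025 phi_2 = 4.0025
  4.0025 phi_1 + 5.9058 phi_2 = 3.4981
Solve by Cramer's rule:
  det = gamma(0)^2 - gamma(1)^2 = (5.9058)^2 - (4.0025)^2 = 34.87847364 - 16.02000625 = 18.85846739
  phi_hat_1 = [gamma(1) gamma(0) - gamma(1) gamma(2)] / det = [(4.0025)(5.9058) - (4.0025)(3.4981)] / 18.85846739 = 9.63681925 / 18.85846739 = 0.511
  phi_hat_2 = [gamma(0) gamma(2) - gamma(1)^2] / det = [(5.9058)(3.4981) - (4.0025)^2] / 18.85846739 = 4.63907273 / 18.85846739 = 0.246
So phi_hat = [0.5110, 0.2460].
Therefore phi_hat_2 = 0.2460.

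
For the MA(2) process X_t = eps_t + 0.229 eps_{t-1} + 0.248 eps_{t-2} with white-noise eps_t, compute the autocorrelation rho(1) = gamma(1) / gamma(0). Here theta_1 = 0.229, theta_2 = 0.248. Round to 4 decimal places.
\rho(1) = 0.2566

For an MA(q) process with theta_0 = 1, the autocovariance is
  gamma(k) = sigma^2 * sum_{i=0..q-k} theta_i * theta_{i+k},
and rho(k) = gamma(k) / gamma(0). Sigma^2 cancels.
  numerator   = (1)*(0.229) + (0.229)*(0.248) = 0.285792.
  denominator = (1)^2 + (0.229)^2 + (0.248)^2 = 1.113945.
  rho(1) = 0.285792 / 1.113945 = 0.2566.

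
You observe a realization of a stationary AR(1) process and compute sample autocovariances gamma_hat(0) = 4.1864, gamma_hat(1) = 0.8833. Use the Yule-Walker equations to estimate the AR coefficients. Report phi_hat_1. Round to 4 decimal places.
\hat\phi_{1} = 0.2110

The Yule-Walker equations for an AR(p) process read, in matrix form,
  Gamma_p phi = r_p,   with   (Gamma_p)_{ij} = gamma(|i - j|),
                       (r_p)_i = gamma(i),   i,j = 1..p.
Substitute the sample gammas (Toeplitz matrix and right-hand side of size 1):
  Gamma_p = [[4.1864]]
  r_p     = [0.8833]
With p = 1 this is the single equation gamma(0) phi_1 = gamma(1):
  phi_hat_1 = gamma(1) / gamma(0) = 0.8833 / 4.1864 = 0.2110.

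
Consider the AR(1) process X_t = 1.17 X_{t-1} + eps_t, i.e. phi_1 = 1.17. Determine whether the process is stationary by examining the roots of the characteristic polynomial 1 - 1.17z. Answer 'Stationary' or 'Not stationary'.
\text{Not stationary}

The AR(p) characteristic polynomial is P(z) = 1 - 1.17z.
Stationarity requires all roots to lie outside the unit circle, i.e. |z| > 1 for every root.
This is linear in z: 1 + (-1.17) z = 0  =>  z = -1/(-1.17) = 0.854701,  |z| = 0.854701.
Moduli of all roots: 0.8547.
All moduli strictly greater than 1? No.
Verdict: Not stationary.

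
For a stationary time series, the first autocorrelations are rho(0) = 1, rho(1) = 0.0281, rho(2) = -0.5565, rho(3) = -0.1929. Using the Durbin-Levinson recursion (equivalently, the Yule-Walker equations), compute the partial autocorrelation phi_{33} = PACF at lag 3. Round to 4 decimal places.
\phi_{33} = -0.2221

The PACF at lag k is phi_{kk}, the last component of the solution
to the Yule-Walker system G_k phi = r_k where
  (G_k)_{ij} = rho(|i - j|), (r_k)_i = rho(i), i,j = 1..k.
Equivalently, Durbin-Levinson gives phi_{kk} iteratively:
  phi_{11} = rho(1)
  phi_{kk} = [rho(k) - sum_{j=1..k-1} phi_{k-1,j} rho(k-j)]
            / [1 - sum_{j=1..k-1} phi_{k-1,j} rho(j)],
  phi_{k,j} = phi_{k-1,j} - phi_{kk} phi_{k-1,k-j},  j = 1..k-1.
Step k = 1:
  phi_11 = rho(1) = 0.0281.
Step k = 2:
  phi_22 = [rho(2) - phi_11 rho(1)] / [1 - phi_11 rho(1)] = [-0.5565 - (0.0281)(0.0281)] / [1 - (0.0281)(0.0281)]
         = -0.55728961 / 0.99921039 = -0.55773.
  Update: phi_21 = phi_11 - phi_22 phi_11 = 0.0281 - (-0.55773)(0.0281) = 0.043772.
Step k = 3:
  phi_33 = [rho(3) - phi_21 rho(2) - phi_22 rho(1)] / [1 - phi_21 rho(1) - phi_22 rho(2)]
    numerator   = -0.1929 - (0.043772)(-0.5565) - (-0.55773)(0.0281) = -0.15286855
    denominator = 1 - (0.043772)(0.0281) - (-0.55773)(-0.5565) = 0.68839326
  phi_33 = -0.15286855 / 0.68839326 = -0.2221.
Therefore phi_{33} = -0.2221.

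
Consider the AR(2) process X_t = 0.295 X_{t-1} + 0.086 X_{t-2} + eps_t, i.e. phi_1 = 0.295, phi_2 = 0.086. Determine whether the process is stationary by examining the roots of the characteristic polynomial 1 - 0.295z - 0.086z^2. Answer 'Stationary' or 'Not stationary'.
\text{Stationary}

The AR(p) characteristic polynomial is P(z) = 1 - 0.295z - 0.086z^2.
Stationarity requires all roots to lie outside the unit circle, i.e. |z| > 1 for every root.
Set 1 + (-0.295) z + (-0.086) z^2 = 0, i.e. a z^2 + b z + c = 0 with a = -0.086, b = -0.295, c = 1.
Discriminant D = b^2 - 4ac = (-0.295)^2 - 4*(-0.086)*1 = 0.087025 - (-0.344) = 0.431025.
D >= 0, so the roots are real: z = (-b +/- sqrt(D)) / (2a) = (0.295 +/- 0.656525) / (-0.172).
  z_1 = (0.295 + 0.656525) / (-0.172) = -5.5321,   |z_1| = 5.5321.
  z_2 = (0.295 - 0.656525) / (-0.172) = 2.1019,   |z_2| = 2.1019.
Moduli of all roots: 5.5321, 2.1019.
All moduli strictly greater than 1? Yes.
Verdict: Stationary.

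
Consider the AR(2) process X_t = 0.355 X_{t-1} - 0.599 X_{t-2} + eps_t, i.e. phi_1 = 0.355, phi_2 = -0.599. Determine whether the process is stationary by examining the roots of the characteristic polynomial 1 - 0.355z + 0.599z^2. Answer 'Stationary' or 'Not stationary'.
\text{Stationary}

The AR(p) characteristic polynomial is P(z) = 1 - 0.355z + 0.599z^2.
Stationarity requires all roots to lie outside the unit circle, i.e. |z| > 1 for every root.
Set 1 + (-0.355) z + (0.599) z^2 = 0, i.e. a z^2 + b z + c = 0 with a = 0.599, b = -0.355, c = 1.
Discriminant D = b^2 - 4ac = (-0.355)^2 - 4*(0.599)*1 = 0.126025 - (2.396) = -2.269975.
D < 0, so the roots are the complex-conjugate pair z = (-b +/- i sqrt(-D)) / (2a) = 0.2963 +/- 1.2576i.
For a conjugate pair |z|^2 = z * conj(z) = (product of roots) = c/a = 1/(0.599) = 1.669449, so |z| = sqrt(1.669449) = 1.2921 for both roots.
Moduli of all roots: 1.2921, 1.2921.
All moduli strictly greater than 1? Yes.
Verdict: Stationary.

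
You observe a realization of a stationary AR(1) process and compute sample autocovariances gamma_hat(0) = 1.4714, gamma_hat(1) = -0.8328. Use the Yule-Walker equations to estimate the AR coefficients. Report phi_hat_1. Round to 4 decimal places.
\hat\phi_{1} = -0.5660

The Yule-Walker equations for an AR(p) process read, in matrix form,
  Gamma_p phi = r_p,   with   (Gamma_p)_{ij} = gamma(|i - j|),
                       (r_p)_i = gamma(i),   i,j = 1..p.
Substitute the sample gammas (Toeplitz matrix and right-hand side of size 1):
  Gamma_p = [[1.4714]]
  r_p     = [-0.8328]
With p = 1 this is the single equation gamma(0) phi_1 = gamma(1):
  phi_hat_1 = gamma(1) / gamma(0) = -0.8328 / 1.4714 = -0.5660.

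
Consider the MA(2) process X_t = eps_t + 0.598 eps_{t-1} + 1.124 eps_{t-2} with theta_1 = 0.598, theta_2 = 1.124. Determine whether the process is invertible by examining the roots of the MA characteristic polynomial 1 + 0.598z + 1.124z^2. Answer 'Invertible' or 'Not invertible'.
\text{Not invertible}

The MA(q) characteristic polynomial is P(z) = 1 + 0.598z + 1.124z^2.
Invertibility requires all roots to lie outside the unit circle, i.e. |z| > 1 for every root.
Set 1 + (0.598) z + (1.124) z^2 = 0, i.e. a z^2 + b z + c = 0 with a = 1.124, b = 0.598, c = 1.
Discriminant D = b^2 - 4ac = (0.598)^2 - 4*(1.124)*1 = 0.357604 - (4.496) = -4.138396.
D < 0, so the roots are the complex-conjugate pair z = (-b +/- i sqrt(-D)) / (2a) = -0.266 +/- 0.9049i.
For a conjugate pair |z|^2 = z * conj(z) = (product of roots) = c/a = 1/(1.124) = 0.88968, so |z| = sqrt(0.88968) = 0.9432 for both roots.
Moduli of all roots: 0.9432, 0.9432.
All moduli strictly greater than 1? No.
Verdict: Not invertible.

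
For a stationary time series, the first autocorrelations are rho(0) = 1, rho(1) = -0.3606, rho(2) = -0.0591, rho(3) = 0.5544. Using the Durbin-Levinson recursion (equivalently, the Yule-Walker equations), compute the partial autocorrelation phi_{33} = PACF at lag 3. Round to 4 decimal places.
\phi_{33} = 0.5430

The PACF at lag k is phi_{kk}, the last component of the solution
to the Yule-Walker system G_k phi = r_k where
  (G_k)_{ij} = rho(|i - j|), (r_k)_i = rho(i), i,j = 1..k.
Equivalently, Durbin-Levinson gives phi_{kk} iteratively:
  phi_{11} = rho(1)
  phi_{kk} = [rho(k) - sum_{j=1..k-1} phi_{k-1,j} rho(k-j)]
            / [1 - sum_{j=1..k-1} phi_{k-1,j} rho(j)],
  phi_{k,j} = phi_{k-1,j} - phi_{kk} phi_{k-1,k-j},  j = 1..k-1.
Step k = 1:
  phi_11 = rho(1) = -0.3606.
Step k = 2:
  phi_22 = [rho(2) - phi_11 rho(1)] / [1 - phi_11 rho(1)] = [-0.0591 - (-0.3606)(-0.3606)] / [1 - (-0.3606)(-0.3606)]
         = -0.18913236 / 0.86996764 = -0.217402.
  Update: phi_21 = phi_11 - phi_22 phi_11 = -0.3606 - (-0.217402)(-0.3606) = -0.438995.
Step k = 3:
  phi_33 = [rho(3) - phi_21 rho(2) - phi_22 rho(1)] / [1 - phi_21 rho(1) - phi_22 rho(2)]
    numerator   = 0.5544 - (-0.438995)(-0.0591) - (-0.217402)(-0.3606) = 0.45006038
    denominator = 1 - (-0.438995)(-0.3606) - (-0.217402)(-0.0591) = 0.82884996
  phi_33 = 0.45006038 / 0.82884996 = 0.543.
Therefore phi_{33} = 0.5430.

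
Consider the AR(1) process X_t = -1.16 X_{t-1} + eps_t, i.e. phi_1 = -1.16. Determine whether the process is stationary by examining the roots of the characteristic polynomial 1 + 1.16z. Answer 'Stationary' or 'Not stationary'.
\text{Not stationary}

The AR(p) characteristic polynomial is P(z) = 1 + 1.16z.
Stationarity requires all roots to lie outside the unit circle, i.e. |z| > 1 for every root.
This is linear in z: 1 + (1.16) z = 0  =>  z = -1/(1.16) = -0.862069,  |z| = 0.862069.
Moduli of all roots: 0.8621.
All moduli strictly greater than 1? No.
Verdict: Not stationary.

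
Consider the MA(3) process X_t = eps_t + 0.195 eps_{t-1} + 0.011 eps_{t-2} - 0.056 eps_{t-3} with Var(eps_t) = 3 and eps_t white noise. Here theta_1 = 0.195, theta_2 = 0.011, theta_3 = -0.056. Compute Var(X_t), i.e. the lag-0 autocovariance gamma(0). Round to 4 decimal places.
\gamma(0) = 3.1238

For an MA(q) process X_t = eps_t + sum_i theta_i eps_{t-i} with
Var(eps_t) = sigma^2, the variance is
  gamma(0) = sigma^2 * (1 + sum_i theta_i^2).
  sum_i theta_i^2 = (0.195)^2 + (0.011)^2 + (-0.056)^2 = 0.038025 + 0.000121 + 0.003136 = 0.041282.
  gamma(0) = 3 * (1 + 0.041282) = 3 * 1.041282 = 3.123846, which rounds to 3.1238.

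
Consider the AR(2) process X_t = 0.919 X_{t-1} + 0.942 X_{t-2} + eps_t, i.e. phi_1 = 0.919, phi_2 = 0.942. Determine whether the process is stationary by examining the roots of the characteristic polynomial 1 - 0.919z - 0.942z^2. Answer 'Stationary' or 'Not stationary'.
\text{Not stationary}

The AR(p) characteristic polynomial is P(z) = 1 - 0.919z - 0.942z^2.
Stationarity requires all roots to lie outside the unit circle, i.e. |z| > 1 for every root.
Set 1 + (-0.919) z + (-0.942) z^2 = 0, i.e. a z^2 + b z + c = 0 with a = -0.942, b = -0.919, c = 1.
Discriminant D = b^2 - 4ac = (-0.919)^2 - 4*(-0.942)*1 = 0.844561 - (-3.768) = 4.612561.
D >= 0, so the roots are real: z = (-b +/- sqrt(D)) / (2a) = (0.919 +/- 2.147687) / (-1.884).
  z_1 = (0.919 + 2.147687) / (-1.884) = -1.6278,   |z_1| = 1.6278.
  z_2 = (0.919 - 2.147687) / (-1.884) = 0.6522,   |z_2| = 0.6522.
Moduli of all roots: 1.6278, 0.6522.
All moduli strictly greater than 1? No.
Verdict: Not stationary.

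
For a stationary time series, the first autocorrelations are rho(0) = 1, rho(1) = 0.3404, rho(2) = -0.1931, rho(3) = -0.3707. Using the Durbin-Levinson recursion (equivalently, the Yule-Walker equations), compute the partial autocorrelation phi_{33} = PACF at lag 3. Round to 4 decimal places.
\phi_{33} = -0.2101

The PACF at lag k is phi_{kk}, the last component of the solution
to the Yule-Walker system G_k phi = r_k where
  (G_k)_{ij} = rho(|i - j|), (r_k)_i = rho(i), i,j = 1..k.
Equivalently, Durbin-Levinson gives phi_{kk} iteratively:
  phi_{11} = rho(1)
  phi_{kk} = [rho(k) - sum_{j=1..k-1} phi_{k-1,j} rho(k-j)]
            / [1 - sum_{j=1..k-1} phi_{k-1,j} rho(j)],
  phi_{k,j} = phi_{k-1,j} - phi_{kk} phi_{k-1,k-j},  j = 1..k-1.
Step k = 1:
  phi_11 = rho(1) = 0.3404.
Step k = 2:
  phi_22 = [rho(2) - phi_11 rho(1)] / [1 - phi_11 rho(1)] = [-0.1931 - (0.3404)(0.3404)] / [1 - (0.3404)(0.3404)]
         = -0.30897216 / 0.88412784 = -0.349465.
  Update: phi_21 = phi_11 - phi_22 phi_11 = 0.3404 - (-0.349465)(0.3404) = 0.459358.
Step k = 3:
  phi_33 = [rho(3) - phi_21 rho(2) - phi_22 rho(1)] / [1 - phi_21 rho(1) - phi_22 rho(2)]
    numerator   = -0.3707 - (0.459358)(-0.1931) - (-0.349465)(0.3404) = -0.16303991
    denominator = 1 - (0.459358)(0.3404) - (-0.349465)(-0.1931) = 0.77615274
  phi_33 = -0.16303991 / 0.77615274 = -0.2101.
Therefore phi_{33} = -0.2101.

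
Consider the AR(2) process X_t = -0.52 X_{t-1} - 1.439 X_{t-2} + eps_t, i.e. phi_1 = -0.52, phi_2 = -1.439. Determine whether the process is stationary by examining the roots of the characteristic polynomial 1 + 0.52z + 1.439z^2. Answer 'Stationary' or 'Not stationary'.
\text{Not stationary}

The AR(p) characteristic polynomial is P(z) = 1 + 0.52z + 1.439z^2.
Stationarity requires all roots to lie outside the unit circle, i.e. |z| > 1 for every root.
Set 1 + (0.52) z + (1.439) z^2 = 0, i.e. a z^2 + b z + c = 0 with a = 1.439, b = 0.52, c = 1.
Discriminant D = b^2 - 4ac = (0.52)^2 - 4*(1.439)*1 = 0.2704 - (5.756) = -5.4856.
D < 0, so the roots are the complex-conjugate pair z = (-b +/- i sqrt(-D)) / (2a) = -0.1807 +/- 0.8138i.
For a conjugate pair |z|^2 = z * conj(z) = (product of roots) = c/a = 1/(1.439) = 0.694927, so |z| = sqrt(0.694927) = 0.8336 for both roots.
Moduli of all roots: 0.8336, 0.8336.
All moduli strictly greater than 1? No.
Verdict: Not stationary.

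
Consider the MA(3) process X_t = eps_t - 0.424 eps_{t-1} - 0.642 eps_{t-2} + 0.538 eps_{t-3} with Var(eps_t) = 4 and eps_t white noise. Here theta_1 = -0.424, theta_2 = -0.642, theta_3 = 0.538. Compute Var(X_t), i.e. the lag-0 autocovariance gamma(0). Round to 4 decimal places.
\gamma(0) = 7.5255

For an MA(q) process X_t = eps_t + sum_i theta_i eps_{t-i} with
Var(eps_t) = sigma^2, the variance is
  gamma(0) = sigma^2 * (1 + sum_i theta_i^2).
  sum_i theta_i^2 = (-0.424)^2 + (-0.642)^2 + (0.538)^2 = 0.179776 + 0.412164 + 0.289444 = 0.881384.
  gamma(0) = 4 * (1 + 0.881384) = 4 * 1.881384 = 7.525536, which rounds to 7.5255.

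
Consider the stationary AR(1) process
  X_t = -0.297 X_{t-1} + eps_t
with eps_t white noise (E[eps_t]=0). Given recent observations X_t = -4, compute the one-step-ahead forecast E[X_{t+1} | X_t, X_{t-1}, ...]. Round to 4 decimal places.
E[X_{t+1} \mid \mathcal F_t] = 1.1880

For an AR(p) model X_t = c + sum_i phi_i X_{t-i} + eps_t, the
one-step-ahead conditional mean is
  E[X_{t+1} | X_t, ...] = c + sum_i phi_i X_{t+1-i}.
Substitute known values:
  E[X_{t+1} | ...] = (-0.297) * (-4)
                   = 1.1880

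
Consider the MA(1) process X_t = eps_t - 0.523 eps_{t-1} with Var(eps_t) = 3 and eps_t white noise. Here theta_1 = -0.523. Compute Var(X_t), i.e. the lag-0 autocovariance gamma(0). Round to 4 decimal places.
\gamma(0) = 3.8206

For an MA(q) process X_t = eps_t + sum_i theta_i eps_{t-i} with
Var(eps_t) = sigma^2, the variance is
  gamma(0) = sigma^2 * (1 + sum_i theta_i^2).
  sum_i theta_i^2 = (-0.523)^2 = 0.273529.
  gamma(0) = 3 * (1 + 0.273529) = 3 * 1.273529 = 3.820587, which rounds to 3.8206.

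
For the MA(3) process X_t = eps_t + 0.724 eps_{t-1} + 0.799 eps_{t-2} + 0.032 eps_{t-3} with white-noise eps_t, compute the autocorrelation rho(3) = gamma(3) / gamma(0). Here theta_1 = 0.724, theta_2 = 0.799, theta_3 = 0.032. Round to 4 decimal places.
\rho(3) = 0.0148

For an MA(q) process with theta_0 = 1, the autocovariance is
  gamma(k) = sigma^2 * sum_{i=0..q-k} theta_i * theta_{i+k},
and rho(k) = gamma(k) / gamma(0). Sigma^2 cancels.
  numerator   = (1)*(0.032) = 0.032.
  denominator = (1)^2 + (0.724)^2 + (0.799)^2 + (0.032)^2 = 2.163601.
  rho(3) = 0.032 / 2.163601 = 0.0148.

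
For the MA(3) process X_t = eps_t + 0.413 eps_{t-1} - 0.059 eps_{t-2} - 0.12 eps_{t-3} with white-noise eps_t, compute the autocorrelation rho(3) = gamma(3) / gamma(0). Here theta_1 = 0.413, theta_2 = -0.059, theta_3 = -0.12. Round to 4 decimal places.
\rho(3) = -0.1010

For an MA(q) process with theta_0 = 1, the autocovariance is
  gamma(k) = sigma^2 * sum_{i=0..q-k} theta_i * theta_{i+k},
and rho(k) = gamma(k) / gamma(0). Sigma^2 cancels.
  numerator   = (1)*(-0.12) = -0.12.
  denominator = (1)^2 + (0.413)^2 + (-0.059)^2 + (-0.12)^2 = 1.18845.
  rho(3) = -0.12 / 1.18845 = -0.1010.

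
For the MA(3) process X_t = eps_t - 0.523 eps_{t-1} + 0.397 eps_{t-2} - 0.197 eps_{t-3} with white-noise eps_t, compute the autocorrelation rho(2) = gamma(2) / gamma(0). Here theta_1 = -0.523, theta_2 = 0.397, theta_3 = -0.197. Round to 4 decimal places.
\rho(2) = 0.3402

For an MA(q) process with theta_0 = 1, the autocovariance is
  gamma(k) = sigma^2 * sum_{i=0..q-k} theta_i * theta_{i+k},
and rho(k) = gamma(k) / gamma(0). Sigma^2 cancels.
  numerator   = (1)*(0.397) + (-0.523)*(-0.197) = 0.500031.
  denominator = (1)^2 + (-0.523)^2 + (0.397)^2 + (-0.197)^2 = 1.469947.
  rho(2) = 0.500031 / 1.469947 = 0.3402.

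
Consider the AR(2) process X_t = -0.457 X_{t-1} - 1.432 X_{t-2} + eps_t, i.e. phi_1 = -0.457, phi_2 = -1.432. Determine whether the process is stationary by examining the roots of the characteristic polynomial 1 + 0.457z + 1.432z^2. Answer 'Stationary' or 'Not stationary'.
\text{Not stationary}

The AR(p) characteristic polynomial is P(z) = 1 + 0.457z + 1.432z^2.
Stationarity requires all roots to lie outside the unit circle, i.e. |z| > 1 for every root.
Set 1 + (0.457) z + (1.432) z^2 = 0, i.e. a z^2 + b z + c = 0 with a = 1.432, b = 0.457, c = 1.
Discriminant D = b^2 - 4ac = (0.457)^2 - 4*(1.432)*1 = 0.208849 - (5.728) = -5.519151.
D < 0, so the roots are the complex-conjugate pair z = (-b +/- i sqrt(-D)) / (2a) = -0.1596 +/- 0.8203i.
For a conjugate pair |z|^2 = z * conj(z) = (product of roots) = c/a = 1/(1.432) = 0.698324, so |z| = sqrt(0.698324) = 0.8357 for both roots.
Moduli of all roots: 0.8357, 0.8357.
All moduli strictly greater than 1? No.
Verdict: Not stationary.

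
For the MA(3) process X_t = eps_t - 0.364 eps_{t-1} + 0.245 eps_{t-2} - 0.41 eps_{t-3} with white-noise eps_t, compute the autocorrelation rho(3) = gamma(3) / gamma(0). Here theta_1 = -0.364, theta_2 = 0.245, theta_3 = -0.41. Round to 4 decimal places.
\rho(3) = -0.3013

For an MA(q) process with theta_0 = 1, the autocovariance is
  gamma(k) = sigma^2 * sum_{i=0..q-k} theta_i * theta_{i+k},
and rho(k) = gamma(k) / gamma(0). Sigma^2 cancels.
  numerator   = (1)*(-0.41) = -0.41.
  denominator = (1)^2 + (-0.364)^2 + (0.245)^2 + (-0.41)^2 = 1.360621.
  rho(3) = -0.41 / 1.360621 = -0.3013.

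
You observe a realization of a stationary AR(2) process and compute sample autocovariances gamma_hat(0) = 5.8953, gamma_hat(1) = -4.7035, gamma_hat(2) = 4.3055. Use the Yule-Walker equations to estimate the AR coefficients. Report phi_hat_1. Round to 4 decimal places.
\hat\phi_{1} = -0.5920

The Yule-Walker equations for an AR(p) process read, in matrix form,
  Gamma_p phi = r_p,   with   (Gamma_p)_{ij} = gamma(|i - j|),
                       (r_p)_i = gamma(i),   i,j = 1..p.
Substitute the sample gammas (Toeplitz matrix and right-hand side of size 2):
  Gamma_p = [[5.8953, -4.7035], [-4.7035, 5.8953]]
  r_p     = [-4.7035, 4.3055]
Written out:
  5.8953 phi_1 - 4.7035 phi_2 = -4.7035
  -4.7035 phi_1 + 5.8953 phi_2 = 4.3055
Solve by Cramer's rule:
  det = gamma(0)^2 - gamma(1)^2 = (5.8953)^2 - (-4.7035)^2 = 34.75456209 - 22.12291225 = 12.63164984
  phi_hat_1 = [gamma(1) gamma(0) - gamma(1) gamma(2)] / det = [(-4.7035)(5.8953) - (-4.7035)(4.3055)] / 12.63164984 = -7.4776243 / 12.63164984 = -0.592
  phi_hat_2 = [gamma(0) gamma(2) - gamma(1)^2] / det = [(5.8953)(4.3055) - (-4.7035)^2] / 12.63164984 = 3.2593019 / 12.63164984 = 0.258
So phi_hat = [-0.5920, 0.2580].
Therefore phi_hat_1 = -0.5920.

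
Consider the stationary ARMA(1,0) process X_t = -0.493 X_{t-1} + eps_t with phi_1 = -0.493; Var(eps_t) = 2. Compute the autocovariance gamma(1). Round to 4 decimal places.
\gamma(1) = -1.3026

Multiply the model equation by X_{t-k} and take expectations. With theta_0 = psi_0 = 1 and psi_j the MA(infinity) weights, this gives
  gamma(k) - sum_i phi_i gamma(k-i) = c_k,
  c_k = sigma^2 * sum_{j=k..q} theta_j psi_{j-k}   (c_k = 0 for k > q),
using gamma(-m) = gamma(m).
Pure AR (q = 0): c_0 = sigma^2 = 2, c_k = 0 for k >= 1.
Equations for k = 0 and k = 1 (AR order 1):
  gamma(0) = phi_1 gamma(1) + c_0
  gamma(1) = phi_1 gamma(0) + c_1
Substituting the second into the first: gamma(0) (1 - phi_1^2) = c_0 + phi_1 c_1, so
  gamma(0) = c_0 / (1 - phi_1^2) = 2 / (1 - (-0.493)^2) = 2 / 0.756951 = 2.642179.
  gamma(1) = phi_1 gamma(0) = (-0.493)(2.642179) = -1.302594.
Therefore gamma(1) = -1.3026 (to 4 decimal places).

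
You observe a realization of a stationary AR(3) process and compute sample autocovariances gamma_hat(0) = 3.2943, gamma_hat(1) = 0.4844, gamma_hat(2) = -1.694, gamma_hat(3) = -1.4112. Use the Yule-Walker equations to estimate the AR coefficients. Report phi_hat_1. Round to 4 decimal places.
\hat\phi_{1} = 0.0430

The Yule-Walker equations for an AR(p) process read, in matrix form,
  Gamma_p phi = r_p,   with   (Gamma_p)_{ij} = gamma(|i - j|),
                       (r_p)_i = gamma(i),   i,j = 1..p.
Substitute the sample gammas (Toeplitz matrix and right-hand side of size 3):
  Gamma_p = [[3.2943, 0.4844, -1.694], [0.4844, 3.2943, 0.4844], [-1.694, 0.4844, 3.2943]]
  r_p     = [0.4844, -1.694, -1.4112]
Written out (R1..R3):
  (R1) 3.2943 phi_1 + 0.4844 phi_2 - 1.694 phi_3 = 0.4844
  (R2) 0.4844 phi_1 + 3.2943 phi_2 + 0.4844 phi_3 = -1.694
  (R3) -1.694 phi_1 + 0.4844 phi_2 + 3.2943 phi_3 = -1.4112
Gaussian elimination:
  R2 <- R2 - (0.4844/3.2943) R1 = R2 - (0.147042) R1:  3.223073 phi_2 + 0.733489 phi_3 = -1.765227
  R3 <- R3 - (-1.694/3.2943) R1 = R3 - (-0.514222) R1:  0.733489 phi_2 + 2.423209 phi_3 = -1.162111
  R3 <- R3 - (0.733489/3.223073) R2 = R3 - (0.227574) R2:  2.256285 phi_3 = -0.760391
Back-substitution:
  phi_hat_3 = -0.760391 / 2.256285 = -0.33701
  phi_hat_2 = (-1.765227 - (0.733489)(-0.33701)) / 3.223073 = -0.47099
  phi_hat_1 = (0.4844 - (0.4844)(-0.47099) - (-1.694)(-0.33701)) / 3.2943 = 0.042999
So phi_hat = [0.0430, -0.4710, -0.3370].
Therefore phi_hat_1 = 0.0430.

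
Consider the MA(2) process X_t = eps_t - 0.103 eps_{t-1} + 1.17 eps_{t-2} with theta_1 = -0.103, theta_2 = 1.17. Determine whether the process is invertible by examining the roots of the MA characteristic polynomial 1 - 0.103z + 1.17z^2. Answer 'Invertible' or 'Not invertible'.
\text{Not invertible}

The MA(q) characteristic polynomial is P(z) = 1 - 0.103z + 1.17z^2.
Invertibility requires all roots to lie outside the unit circle, i.e. |z| > 1 for every root.
Set 1 + (-0.103) z + (1.17) z^2 = 0, i.e. a z^2 + b z + c = 0 with a = 1.17, b = -0.103, c = 1.
Discriminant D = b^2 - 4ac = (-0.103)^2 - 4*(1.17)*1 = 0.010609 - (4.68) = -4.669391.
D < 0, so the roots are the complex-conjugate pair z = (-b +/- i sqrt(-D)) / (2a) = 0.044 +/- 0.9235i.
For a conjugate pair |z|^2 = z * conj(z) = (product of roots) = c/a = 1/(1.17) = 0.854701, so |z| = sqrt(0.854701) = 0.9245 for both roots.
Moduli of all roots: 0.9245, 0.9245.
All moduli strictly greater than 1? No.
Verdict: Not invertible.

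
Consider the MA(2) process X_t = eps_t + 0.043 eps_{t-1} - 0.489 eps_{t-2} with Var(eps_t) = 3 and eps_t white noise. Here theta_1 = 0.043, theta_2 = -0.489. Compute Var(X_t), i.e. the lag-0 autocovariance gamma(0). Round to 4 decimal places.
\gamma(0) = 3.7229

For an MA(q) process X_t = eps_t + sum_i theta_i eps_{t-i} with
Var(eps_t) = sigma^2, the variance is
  gamma(0) = sigma^2 * (1 + sum_i theta_i^2).
  sum_i theta_i^2 = (0.043)^2 + (-0.489)^2 = 0.001849 + 0.239121 = 0.24097.
  gamma(0) = 3 * (1 + 0.24097) = 3 * 1.24097 = 3.72291, which rounds to 3.7229.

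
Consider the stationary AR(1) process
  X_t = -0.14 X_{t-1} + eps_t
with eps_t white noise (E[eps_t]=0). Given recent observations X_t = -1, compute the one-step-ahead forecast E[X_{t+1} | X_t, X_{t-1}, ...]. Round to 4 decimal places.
E[X_{t+1} \mid \mathcal F_t] = 0.1400

For an AR(p) model X_t = c + sum_i phi_i X_{t-i} + eps_t, the
one-step-ahead conditional mean is
  E[X_{t+1} | X_t, ...] = c + sum_i phi_i X_{t+1-i}.
Substitute known values:
  E[X_{t+1} | ...] = (-0.14) * (-1)
                   = 0.1400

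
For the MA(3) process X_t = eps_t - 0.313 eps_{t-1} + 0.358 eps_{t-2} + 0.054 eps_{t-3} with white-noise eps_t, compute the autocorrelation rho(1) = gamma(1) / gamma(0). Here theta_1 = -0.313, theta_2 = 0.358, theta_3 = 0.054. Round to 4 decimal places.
\rho(1) = -0.3301

For an MA(q) process with theta_0 = 1, the autocovariance is
  gamma(k) = sigma^2 * sum_{i=0..q-k} theta_i * theta_{i+k},
and rho(k) = gamma(k) / gamma(0). Sigma^2 cancels.
  numerator   = (1)*(-0.313) + (-0.313)*(0.358) + (0.358)*(0.054) = -0.405722.
  denominator = (1)^2 + (-0.313)^2 + (0.358)^2 + (0.054)^2 = 1.229049.
  rho(1) = -0.405722 / 1.229049 = -0.3301.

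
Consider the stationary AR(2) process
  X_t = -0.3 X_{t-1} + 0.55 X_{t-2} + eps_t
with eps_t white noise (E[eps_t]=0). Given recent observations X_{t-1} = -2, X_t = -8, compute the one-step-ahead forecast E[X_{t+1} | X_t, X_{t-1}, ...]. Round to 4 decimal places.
E[X_{t+1} \mid \mathcal F_t] = 1.3000

For an AR(p) model X_t = c + sum_i phi_i X_{t-i} + eps_t, the
one-step-ahead conditional mean is
  E[X_{t+1} | X_t, ...] = c + sum_i phi_i X_{t+1-i}.
Substitute known values:
  E[X_{t+1} | ...] = (-0.3) * (-8) + (0.55) * (-2)
                   = 1.3000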